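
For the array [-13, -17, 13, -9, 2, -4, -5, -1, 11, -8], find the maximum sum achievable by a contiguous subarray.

Using Kadane's algorithm on [-13, -17, 13, -9, 2, -4, -5, -1, 11, -8]:

Scanning through the array:
Position 1 (value -17): max_ending_here = -17, max_so_far = -13
Position 2 (value 13): max_ending_here = 13, max_so_far = 13
Position 3 (value -9): max_ending_here = 4, max_so_far = 13
Position 4 (value 2): max_ending_here = 6, max_so_far = 13
Position 5 (value -4): max_ending_here = 2, max_so_far = 13
Position 6 (value -5): max_ending_here = -3, max_so_far = 13
Position 7 (value -1): max_ending_here = -1, max_so_far = 13
Position 8 (value 11): max_ending_here = 11, max_so_far = 13
Position 9 (value -8): max_ending_here = 3, max_so_far = 13

Maximum subarray: [13]
Maximum sum: 13

The maximum subarray is [13] with sum 13. This subarray runs from index 2 to index 2.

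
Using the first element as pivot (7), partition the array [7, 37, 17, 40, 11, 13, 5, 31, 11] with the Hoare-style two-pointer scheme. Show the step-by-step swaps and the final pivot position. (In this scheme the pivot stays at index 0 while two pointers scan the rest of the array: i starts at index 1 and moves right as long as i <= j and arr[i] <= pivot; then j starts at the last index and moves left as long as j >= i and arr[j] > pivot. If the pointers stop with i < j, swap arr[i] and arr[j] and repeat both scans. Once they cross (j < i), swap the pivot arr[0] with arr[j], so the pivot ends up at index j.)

Hoare-style two-pointer partition with pivot = 7:

Initial array: [7, 37, 17, 40, 11, 13, 5, 31, 11]

Pointers start at i = 1, j = 8.
i stops at index 1 (arr[1]=37 > 7), j stops at index 6 (arr[6]=5 <= 7): swap arr[1] and arr[6], array becomes [7, 5, 17, 40, 11, 13, 37, 31, 11]
i ends at 2, j ends at 1: the pointers have crossed (j < i), so scanning stops.

Swap pivot arr[0] with arr[1] to place pivot at position 1: [5, 7, 17, 40, 11, 13, 37, 31, 11]
Pivot position: 1

After partitioning with pivot 7, the array becomes [5, 7, 17, 40, 11, 13, 37, 31, 11]. The pivot is placed at index 1. All elements to the left of the pivot are <= 7, and all elements to the right are > 7.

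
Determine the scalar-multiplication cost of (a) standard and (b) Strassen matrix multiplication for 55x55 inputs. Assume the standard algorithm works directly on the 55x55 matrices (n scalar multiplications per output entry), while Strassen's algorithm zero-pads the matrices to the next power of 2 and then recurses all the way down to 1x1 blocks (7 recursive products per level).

Matrix multiplication for 55x55 matrices:

Strassen's algorithm requires power-of-2 dimensions. Pad 55x55 to 64x64 (next power of 2).

Standard algorithm: 55^3 = 166375 multiplications
Strassen's algorithm: 7^(log2(64)) = 7^6 = 117649 multiplications
Savings: 166375 - 117649 = 48726 multiplications

Standard: 166375 multiplications (55^3). Strassen: 117649 multiplications (7^6, after padding to 64x64). Strassen reduces 8 recursive multiplications to 7 at each level.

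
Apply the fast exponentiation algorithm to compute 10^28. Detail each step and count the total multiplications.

Computing 10^28 by squaring (build up from 10^1; each line after the first costs one multiplication):

10^1 = 10
10^2 = (10^1)^2 = 10^2 = 100
10^3 = 10 * 10^2 = 10 * 100 = 1000
10^6 = (10^3)^2 = 1000^2 = 1000000
10^7 = 10 * 10^6 = 10 * 1000000 = 10000000
10^14 = (10^7)^2 = 10000000^2 = 100000000000000
10^28 = (10^14)^2 = 100000000000000^2 = 10000000000000000000000000000

Result: 10000000000000000000000000000
Multiplications needed: 6 (6 lines after 10^1)

10^28 = 10000000000000000000000000000. Using exponentiation by squaring, this requires 6 multiplications. The key idea: if the exponent is even, square the half-power; if odd, multiply by the base once.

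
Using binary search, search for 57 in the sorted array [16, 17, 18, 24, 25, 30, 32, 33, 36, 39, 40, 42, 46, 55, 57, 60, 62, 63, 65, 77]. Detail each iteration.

Binary search for 57 in [16, 17, 18, 24, 25, 30, 32, 33, 36, 39, 40, 42, 46, 55, 57, 60, 62, 63, 65, 77]:

lo=0, hi=19, mid=9, arr[mid]=39 -> 39 < 57, search right half
lo=10, hi=19, mid=14, arr[mid]=57 -> Found target at index 14!

Binary search finds 57 at index 14 after 2 comparisons. The search repeatedly halves the search space by comparing with the middle element.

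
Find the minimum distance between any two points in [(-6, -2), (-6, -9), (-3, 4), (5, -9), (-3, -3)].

Computing all pairwise distances among 5 points:

d((-6, -2), (-6, -9)) = 7.0
d((-6, -2), (-3, 4)) = 6.7082
d((-6, -2), (5, -9)) = 13.0384
d((-6, -2), (-3, -3)) = 3.1623 <-- minimum
d((-6, -9), (-3, 4)) = 13.3417
d((-6, -9), (5, -9)) = 11.0
d((-6, -9), (-3, -3)) = 6.7082
d((-3, 4), (5, -9)) = 15.2643
d((-3, 4), (-3, -3)) = 7.0
d((5, -9), (-3, -3)) = 10.0

Closest pair: (-6, -2) and (-3, -3) with distance 3.1623

The closest pair is (-6, -2) and (-3, -3) with Euclidean distance 3.1623. For 5 points, brute-force pairwise comparison is shown above. For large n, the divide-and-conquer algorithm (sort by x, recurse on halves, check the dividing strip) achieves O(n log n).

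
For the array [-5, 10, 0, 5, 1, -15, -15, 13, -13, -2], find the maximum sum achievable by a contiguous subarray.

Using Kadane's algorithm on [-5, 10, 0, 5, 1, -15, -15, 13, -13, -2]:

Scanning through the array:
Position 1 (value 10): max_ending_here = 10, max_so_far = 10
Position 2 (value 0): max_ending_here = 10, max_so_far = 10
Position 3 (value 5): max_ending_here = 15, max_so_far = 15
Position 4 (value 1): max_ending_here = 16, max_so_far = 16
Position 5 (value -15): max_ending_here = 1, max_so_far = 16
Position 6 (value -15): max_ending_here = -14, max_so_far = 16
Position 7 (value 13): max_ending_here = 13, max_so_far = 16
Position 8 (value -13): max_ending_here = 0, max_so_far = 16
Position 9 (value -2): max_ending_here = -2, max_so_far = 16

Maximum subarray: [10, 0, 5, 1]
Maximum sum: 16

The maximum subarray is [10, 0, 5, 1] with sum 16. This subarray runs from index 1 to index 4.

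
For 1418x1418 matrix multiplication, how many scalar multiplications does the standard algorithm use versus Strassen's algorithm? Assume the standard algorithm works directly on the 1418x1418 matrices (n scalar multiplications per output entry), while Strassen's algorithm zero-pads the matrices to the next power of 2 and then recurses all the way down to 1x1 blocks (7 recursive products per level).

Matrix multiplication for 1418x1418 matrices:

Strassen's algorithm requires power-of-2 dimensions. Pad 1418x1418 to 2048x2048 (next power of 2).

Standard algorithm: 1418^3 = 2851206632 multiplications
Strassen's algorithm: 7^(log2(2048)) = 7^11 = 1977326743 multiplications
Savings: 2851206632 - 1977326743 = 873879889 multiplications

Standard: 2851206632 multiplications (1418^3). Strassen: 1977326743 multiplications (7^11, after padding to 2048x2048). Strassen reduces 8 recursive multiplications to 7 at each level.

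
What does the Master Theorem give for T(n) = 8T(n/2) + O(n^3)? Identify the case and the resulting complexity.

Master Theorem for T(n) = 8T(n/2) + O(n^3):

a = 8, b = 2, c = 3
log_b(a) = log_2(8) = 3.0000

Case 2: c = 3 = log_2(8) = 3.0000
T(n) = O(n^3 log n) = O(n^3 log n)

For T(n) = 8T(n/2) + O(n^3): log_2(8) = 3.0000. This is Case 2 of the Master Theorem (c = log_b(a), equal work at all levels), giving O(n^3 log n).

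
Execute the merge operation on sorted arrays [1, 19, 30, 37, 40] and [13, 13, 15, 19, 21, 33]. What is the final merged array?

Merging process:

Compare 1 vs 13: take 1 from left. Merged: [1]
Compare 19 vs 13: take 13 from right. Merged: [1, 13]
Compare 19 vs 13: take 13 from right. Merged: [1, 13, 13]
Compare 19 vs 15: take 15 from right. Merged: [1, 13, 13, 15]
Compare 19 vs 19: take 19 from left. Merged: [1, 13, 13, 15, 19]
Compare 30 vs 19: take 19 from right. Merged: [1, 13, 13, 15, 19, 19]
Compare 30 vs 21: take 21 from right. Merged: [1, 13, 13, 15, 19, 19, 21]
Compare 30 vs 33: take 30 from left. Merged: [1, 13, 13, 15, 19, 19, 21, 30]
Compare 37 vs 33: take 33 from right. Merged: [1, 13, 13, 15, 19, 19, 21, 30, 33]
Append remaining from left: [37, 40]. Merged: [1, 13, 13, 15, 19, 19, 21, 30, 33, 37, 40]

Final merged array: [1, 13, 13, 15, 19, 19, 21, 30, 33, 37, 40]
Total comparisons: 9

The merged array is [1, 13, 13, 15, 19, 19, 21, 30, 33, 37, 40], requiring 9 comparisons. The merge step runs in O(n) time where n is the total number of elements.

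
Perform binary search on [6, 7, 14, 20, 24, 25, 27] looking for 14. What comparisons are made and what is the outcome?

Binary search for 14 in [6, 7, 14, 20, 24, 25, 27]:

lo=0, hi=6, mid=3, arr[mid]=20 -> 20 > 14, search left half
lo=0, hi=2, mid=1, arr[mid]=7 -> 7 < 14, search right half
lo=2, hi=2, mid=2, arr[mid]=14 -> Found target at index 2!

Binary search finds 14 at index 2 after 3 comparisons. The search repeatedly halves the search space by comparing with the middle element.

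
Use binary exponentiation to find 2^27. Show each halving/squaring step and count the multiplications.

Computing 2^27 by squaring (build up from 2^1; each line after the first costs one multiplication):

2^1 = 2
2^2 = (2^1)^2 = 2^2 = 4
2^3 = 2 * 2^2 = 2 * 4 = 8
2^6 = (2^3)^2 = 8^2 = 64
2^12 = (2^6)^2 = 64^2 = 4096
2^13 = 2 * 2^12 = 2 * 4096 = 8192
2^26 = (2^13)^2 = 8192^2 = 67108864
2^27 = 2 * 2^26 = 2 * 67108864 = 134217728

Result: 134217728
Multiplications needed: 7 (7 lines after 2^1)

2^27 = 134217728. Using exponentiation by squaring, this requires 7 multiplications. The key idea: if the exponent is even, square the half-power; if odd, multiply by the base once.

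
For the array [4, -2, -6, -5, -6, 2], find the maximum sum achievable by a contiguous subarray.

Using Kadane's algorithm on [4, -2, -6, -5, -6, 2]:

Scanning through the array:
Position 1 (value -2): max_ending_here = 2, max_so_far = 4
Position 2 (value -6): max_ending_here = -4, max_so_far = 4
Position 3 (value -5): max_ending_here = -5, max_so_far = 4
Position 4 (value -6): max_ending_here = -6, max_so_far = 4
Position 5 (value 2): max_ending_here = 2, max_so_far = 4

Maximum subarray: [4]
Maximum sum: 4

The maximum subarray is [4] with sum 4. This subarray runs from index 0 to index 0.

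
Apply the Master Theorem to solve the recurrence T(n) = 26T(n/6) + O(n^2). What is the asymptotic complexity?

Master Theorem for T(n) = 26T(n/6) + O(n^2):

a = 26, b = 6, c = 2
log_b(a) = log_6(26) = 1.8184

Case 3: c = 2 > log_6(26) = 1.8184
T(n) = O(n^2) = O(n^2)

For T(n) = 26T(n/6) + O(n^2): log_6(26) = 1.8184. This is Case 3 of the Master Theorem (c > log_b(a), work dominated by root), giving O(n^2).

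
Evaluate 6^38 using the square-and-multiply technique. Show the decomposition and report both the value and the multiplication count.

Computing 6^38 by squaring (build up from 6^1; each line after the first costs one multiplication):

6^1 = 6
6^2 = (6^1)^2 = 6^2 = 36
6^4 = (6^2)^2 = 36^2 = 1296
6^8 = (6^4)^2 = 1296^2 = 1679616
6^9 = 6 * 6^8 = 6 * 1679616 = 10077696
6^18 = (6^9)^2 = 10077696^2 = 101559956668416
6^19 = 6 * 6^18 = 6 * 101559956668416 = 609359740010496
6^38 = (6^19)^2 = 609359740010496^2 = 371319292745659279662190166016

Result: 371319292745659279662190166016
Multiplications needed: 7 (7 lines after 6^1)

6^38 = 371319292745659279662190166016. Using exponentiation by squaring, this requires 7 multiplications. The key idea: if the exponent is even, square the half-power; if odd, multiply by the base once.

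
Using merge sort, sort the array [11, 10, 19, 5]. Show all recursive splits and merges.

Merge sort trace:

Split: [11, 10, 19, 5] -> [11, 10] and [19, 5]
  Split: [11, 10] -> [11] and [10]
  Merge: [11] + [10] -> [10, 11]
  Split: [19, 5] -> [19] and [5]
  Merge: [19] + [5] -> [5, 19]
Merge: [10, 11] + [5, 19] -> [5, 10, 11, 19]

Final sorted array: [5, 10, 11, 19]

The merge sort proceeds by recursively splitting the array and merging sorted halves.
After all merges, the sorted array is [5, 10, 11, 19].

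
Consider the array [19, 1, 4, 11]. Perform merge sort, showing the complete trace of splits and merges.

Merge sort trace:

Split: [19, 1, 4, 11] -> [19, 1] and [4, 11]
  Split: [19, 1] -> [19] and [1]
  Merge: [19] + [1] -> [1, 19]
  Split: [4, 11] -> [4] and [11]
  Merge: [4] + [11] -> [4, 11]
Merge: [1, 19] + [4, 11] -> [1, 4, 11, 19]

Final sorted array: [1, 4, 11, 19]

The merge sort proceeds by recursively splitting the array and merging sorted halves.
After all merges, the sorted array is [1, 4, 11, 19].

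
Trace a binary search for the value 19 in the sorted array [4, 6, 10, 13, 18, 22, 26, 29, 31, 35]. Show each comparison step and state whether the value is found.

Binary search for 19 in [4, 6, 10, 13, 18, 22, 26, 29, 31, 35]:

lo=0, hi=9, mid=4, arr[mid]=18 -> 18 < 19, search right half
lo=5, hi=9, mid=7, arr[mid]=29 -> 29 > 19, search left half
lo=5, hi=6, mid=5, arr[mid]=22 -> 22 > 19, search left half
lo=5 > hi=4, target 19 not found

Binary search determines that 19 is not in the array after 3 comparisons. The search space was exhausted without finding the target.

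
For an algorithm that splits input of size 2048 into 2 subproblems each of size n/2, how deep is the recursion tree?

For divide and conquer with division factor 2:

Problem sizes at each level:
Level 0: 2048
Level 1: 1024
Level 2: 512
Level 3: 256
Level 4: 128
Level 5: 64
Level 6: 32
Level 7: 16
Level 8: 8
Level 9: 4
Level 10: 2
Level 11: 1

The root is level 0 and the size-1 base case is level 11 (the tree spans levels 0 through 11, i.e. 12 levels counting the root), so the depth is the number of divisions: log_2(2048) = 11

The recursion tree depth is log_2(2048) = 11. At each level, the problem size is divided by 2, so it takes 11 divisions to reduce to a base case of size 1. The algorithm makes 2 recursive calls at each level.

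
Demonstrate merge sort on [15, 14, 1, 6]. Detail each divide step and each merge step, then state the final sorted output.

Merge sort trace:

Split: [15, 14, 1, 6] -> [15, 14] and [1, 6]
  Split: [15, 14] -> [15] and [14]
  Merge: [15] + [14] -> [14, 15]
  Split: [1, 6] -> [1] and [6]
  Merge: [1] + [6] -> [1, 6]
Merge: [14, 15] + [1, 6] -> [1, 6, 14, 15]

Final sorted array: [1, 6, 14, 15]

The merge sort proceeds by recursively splitting the array and merging sorted halves.
After all merges, the sorted array is [1, 6, 14, 15].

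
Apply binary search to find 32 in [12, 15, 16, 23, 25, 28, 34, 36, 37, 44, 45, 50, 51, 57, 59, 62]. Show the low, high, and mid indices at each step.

Binary search for 32 in [12, 15, 16, 23, 25, 28, 34, 36, 37, 44, 45, 50, 51, 57, 59, 62]:

lo=0, hi=15, mid=7, arr[mid]=36 -> 36 > 32, search left half
lo=0, hi=6, mid=3, arr[mid]=23 -> 23 < 32, search right half
lo=4, hi=6, mid=5, arr[mid]=28 -> 28 < 32, search right half
lo=6, hi=6, mid=6, arr[mid]=34 -> 34 > 32, search left half
lo=6 > hi=5, target 32 not found

Binary search determines that 32 is not in the array after 4 comparisons. The search space was exhausted without finding the target.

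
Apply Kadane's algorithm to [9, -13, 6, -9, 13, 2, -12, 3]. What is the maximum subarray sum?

Using Kadane's algorithm on [9, -13, 6, -9, 13, 2, -12, 3]:

Scanning through the array:
Position 1 (value -13): max_ending_here = -4, max_so_far = 9
Position 2 (value 6): max_ending_here = 6, max_so_far = 9
Position 3 (value -9): max_ending_here = -3, max_so_far = 9
Position 4 (value 13): max_ending_here = 13, max_so_far = 13
Position 5 (value 2): max_ending_here = 15, max_so_far = 15
Position 6 (value -12): max_ending_here = 3, max_so_far = 15
Position 7 (value 3): max_ending_here = 6, max_so_far = 15

Maximum subarray: [13, 2]
Maximum sum: 15

The maximum subarray is [13, 2] with sum 15. This subarray runs from index 4 to index 5.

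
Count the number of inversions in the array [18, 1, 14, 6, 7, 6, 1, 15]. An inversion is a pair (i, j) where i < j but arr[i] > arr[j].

Finding inversions in [18, 1, 14, 6, 7, 6, 1, 15]:

(0, 1): arr[0]=18 > arr[1]=1
(0, 2): arr[0]=18 > arr[2]=14
(0, 3): arr[0]=18 > arr[3]=6
(0, 4): arr[0]=18 > arr[4]=7
(0, 5): arr[0]=18 > arr[5]=6
(0, 6): arr[0]=18 > arr[6]=1
(0, 7): arr[0]=18 > arr[7]=15
(2, 3): arr[2]=14 > arr[3]=6
(2, 4): arr[2]=14 > arr[4]=7
(2, 5): arr[2]=14 > arr[5]=6
(2, 6): arr[2]=14 > arr[6]=1
(3, 6): arr[3]=6 > arr[6]=1
(4, 5): arr[4]=7 > arr[5]=6
(4, 6): arr[4]=7 > arr[6]=1
(5, 6): arr[5]=6 > arr[6]=1

Total inversions: 15

The array has 15 inversion(s): (0,1), (0,2), (0,3), (0,4), (0,5), (0,6), (0,7), (2,3), (2,4), (2,5), (2,6), (3,6), (4,5), (4,6), (5,6). Each pair (i,j) satisfies i < j and arr[i] > arr[j].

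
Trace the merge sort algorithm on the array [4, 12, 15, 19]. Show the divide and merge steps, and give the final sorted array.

Merge sort trace:

Split: [4, 12, 15, 19] -> [4, 12] and [15, 19]
  Split: [4, 12] -> [4] and [12]
  Merge: [4] + [12] -> [4, 12]
  Split: [15, 19] -> [15] and [19]
  Merge: [15] + [19] -> [15, 19]
Merge: [4, 12] + [15, 19] -> [4, 12, 15, 19]

Final sorted array: [4, 12, 15, 19]

The merge sort proceeds by recursively splitting the array and merging sorted halves.
After all merges, the sorted array is [4, 12, 15, 19].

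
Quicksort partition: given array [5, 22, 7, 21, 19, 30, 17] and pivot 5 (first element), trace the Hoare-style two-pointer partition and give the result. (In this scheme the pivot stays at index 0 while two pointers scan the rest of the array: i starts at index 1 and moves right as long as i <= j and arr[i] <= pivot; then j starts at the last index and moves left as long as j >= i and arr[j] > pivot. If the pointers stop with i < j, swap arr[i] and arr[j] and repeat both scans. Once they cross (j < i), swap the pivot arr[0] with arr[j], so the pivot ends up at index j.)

Hoare-style two-pointer partition with pivot = 5:

Initial array: [5, 22, 7, 21, 19, 30, 17]

Pointers start at i = 1, j = 6.
i ends at 1, j ends at 0: the pointers have crossed (j < i), so scanning stops.

j = 0, so swapping arr[0] with arr[j] leaves the pivot at position 0: [5, 22, 7, 21, 19, 30, 17]
Pivot position: 0

After partitioning with pivot 5, the array becomes [5, 22, 7, 21, 19, 30, 17]. The pivot is placed at index 0. All elements to the left of the pivot are <= 5, and all elements to the right are > 5.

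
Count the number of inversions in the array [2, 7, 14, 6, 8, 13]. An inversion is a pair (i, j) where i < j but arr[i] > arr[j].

Finding inversions in [2, 7, 14, 6, 8, 13]:

(1, 3): arr[1]=7 > arr[3]=6
(2, 3): arr[2]=14 > arr[3]=6
(2, 4): arr[2]=14 > arr[4]=8
(2, 5): arr[2]=14 > arr[5]=13

Total inversions: 4

The array has 4 inversion(s): (1,3), (2,3), (2,4), (2,5). Each pair (i,j) satisfies i < j and arr[i] > arr[j].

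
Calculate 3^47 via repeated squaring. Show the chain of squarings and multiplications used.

Computing 3^47 by squaring (build up from 3^1; each line after the first costs one multiplication):

3^1 = 3
3^2 = (3^1)^2 = 3^2 = 9
3^4 = (3^2)^2 = 9^2 = 81
3^5 = 3 * 3^4 = 3 * 81 = 243
3^10 = (3^5)^2 = 243^2 = 59049
3^11 = 3 * 3^10 = 3 * 59049 = 177147
3^22 = (3^11)^2 = 177147^2 = 31381059609
3^23 = 3 * 3^22 = 3 * 31381059609 = 94143178827
3^46 = (3^23)^2 = 94143178827^2 = 8862938119652501095929
3^47 = 3 * 3^46 = 3 * 8862938119652501095929 = 26588814358957503287787

Result: 26588814358957503287787
Multiplications needed: 9 (9 lines after 3^1)

3^47 = 26588814358957503287787. Using exponentiation by squaring, this requires 9 multiplications. The key idea: if the exponent is even, square the half-power; if odd, multiply by the base once.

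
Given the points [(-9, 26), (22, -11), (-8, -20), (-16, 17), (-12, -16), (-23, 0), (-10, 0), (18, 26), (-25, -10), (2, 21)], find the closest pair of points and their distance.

Computing all pairwise distances among 10 points:

d((-9, 26), (22, -11)) = 48.2701
d((-9, 26), (-8, -20)) = 46.0109
d((-9, 26), (-16, 17)) = 11.4018
d((-9, 26), (-12, -16)) = 42.107
d((-9, 26), (-23, 0)) = 29.5296
d((-9, 26), (-10, 0)) = 26.0192
d((-9, 26), (18, 26)) = 27.0
d((-9, 26), (-25, -10)) = 39.3954
d((-9, 26), (2, 21)) = 12.083
d((22, -11), (-8, -20)) = 31.3209
d((22, -11), (-16, 17)) = 47.2017
d((22, -11), (-12, -16)) = 34.3657
d((22, -11), (-23, 0)) = 46.3249
d((22, -11), (-10, 0)) = 33.8378
d((22, -11), (18, 26)) = 37.2156
d((22, -11), (-25, -10)) = 47.0106
d((22, -11), (2, 21)) = 37.7359
d((-8, -20), (-16, 17)) = 37.855
d((-8, -20), (-12, -16)) = 5.6569 <-- minimum
d((-8, -20), (-23, 0)) = 25.0
d((-8, -20), (-10, 0)) = 20.0998
d((-8, -20), (18, 26)) = 52.8394
d((-8, -20), (-25, -10)) = 19.7231
d((-8, -20), (2, 21)) = 42.2019
d((-16, 17), (-12, -16)) = 33.2415
d((-16, 17), (-23, 0)) = 18.3848
d((-16, 17), (-10, 0)) = 18.0278
d((-16, 17), (18, 26)) = 35.171
d((-16, 17), (-25, -10)) = 28.4605
d((-16, 17), (2, 21)) = 18.4391
d((-12, -16), (-23, 0)) = 19.4165
d((-12, -16), (-10, 0)) = 16.1245
d((-12, -16), (18, 26)) = 51.614
d((-12, -16), (-25, -10)) = 14.3178
d((-12, -16), (2, 21)) = 39.5601
d((-23, 0), (-10, 0)) = 13.0
d((-23, 0), (18, 26)) = 48.5489
d((-23, 0), (-25, -10)) = 10.198
d((-23, 0), (2, 21)) = 32.6497
d((-10, 0), (18, 26)) = 38.2099
d((-10, 0), (-25, -10)) = 18.0278
d((-10, 0), (2, 21)) = 24.1868
d((18, 26), (-25, -10)) = 56.0803
d((18, 26), (2, 21)) = 16.7631
d((-25, -10), (2, 21)) = 41.1096

Closest pair: (-8, -20) and (-12, -16) with distance 5.6569

The closest pair is (-8, -20) and (-12, -16) with Euclidean distance 5.6569. For 10 points, brute-force pairwise comparison is shown above. For large n, the divide-and-conquer algorithm (sort by x, recurse on halves, check the dividing strip) achieves O(n log n).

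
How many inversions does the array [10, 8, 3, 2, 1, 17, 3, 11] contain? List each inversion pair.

Finding inversions in [10, 8, 3, 2, 1, 17, 3, 11]:

(0, 1): arr[0]=10 > arr[1]=8
(0, 2): arr[0]=10 > arr[2]=3
(0, 3): arr[0]=10 > arr[3]=2
(0, 4): arr[0]=10 > arr[4]=1
(0, 6): arr[0]=10 > arr[6]=3
(1, 2): arr[1]=8 > arr[2]=3
(1, 3): arr[1]=8 > arr[3]=2
(1, 4): arr[1]=8 > arr[4]=1
(1, 6): arr[1]=8 > arr[6]=3
(2, 3): arr[2]=3 > arr[3]=2
(2, 4): arr[2]=3 > arr[4]=1
(3, 4): arr[3]=2 > arr[4]=1
(5, 6): arr[5]=17 > arr[6]=3
(5, 7): arr[5]=17 > arr[7]=11

Total inversions: 14

The array has 14 inversion(s): (0,1), (0,2), (0,3), (0,4), (0,6), (1,2), (1,3), (1,4), (1,6), (2,3), (2,4), (3,4), (5,6), (5,7). Each pair (i,j) satisfies i < j and arr[i] > arr[j].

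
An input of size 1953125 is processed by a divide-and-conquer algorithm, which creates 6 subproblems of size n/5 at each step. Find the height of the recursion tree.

For divide and conquer with division factor 5:

Problem sizes at each level:
Level 0: 1953125
Level 1: 390625
Level 2: 78125
Level 3: 15625
Level 4: 3125
Level 5: 625
Level 6: 125
Level 7: 25
Level 8: 5
Level 9: 1

The root is level 0 and the size-1 base case is level 9 (the tree spans levels 0 through 9, i.e. 10 levels counting the root), so the depth is the number of divisions: log_5(1953125) = 9

The recursion tree depth is log_5(1953125) = 9. At each level, the problem size is divided by 5, so it takes 9 divisions to reduce to a base case of size 1. The algorithm makes 6 recursive calls at each level.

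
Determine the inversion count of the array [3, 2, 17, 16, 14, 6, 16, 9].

Finding inversions in [3, 2, 17, 16, 14, 6, 16, 9]:

(0, 1): arr[0]=3 > arr[1]=2
(2, 3): arr[2]=17 > arr[3]=16
(2, 4): arr[2]=17 > arr[4]=14
(2, 5): arr[2]=17 > arr[5]=6
(2, 6): arr[2]=17 > arr[6]=16
(2, 7): arr[2]=17 > arr[7]=9
(3, 4): arr[3]=16 > arr[4]=14
(3, 5): arr[3]=16 > arr[5]=6
(3, 7): arr[3]=16 > arr[7]=9
(4, 5): arr[4]=14 > arr[5]=6
(4, 7): arr[4]=14 > arr[7]=9
(6, 7): arr[6]=16 > arr[7]=9

Total inversions: 12

The array has 12 inversion(s): (0,1), (2,3), (2,4), (2,5), (2,6), (2,7), (3,4), (3,5), (3,7), (4,5), (4,7), (6,7). Each pair (i,j) satisfies i < j and arr[i] > arr[j].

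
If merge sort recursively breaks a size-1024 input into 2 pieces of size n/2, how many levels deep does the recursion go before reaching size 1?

For divide and conquer with division factor 2:

Problem sizes at each level:
Level 0: 1024
Level 1: 512
Level 2: 256
Level 3: 128
Level 4: 64
Level 5: 32
Level 6: 16
Level 7: 8
Level 8: 4
Level 9: 2
Level 10: 1

The root is level 0 and the size-1 base case is level 10 (the tree spans levels 0 through 10, i.e. 11 levels counting the root), so the depth is the number of divisions: log_2(1024) = 10

The recursion tree depth is log_2(1024) = 10. At each level, the problem size is divided by 2, so it takes 10 divisions to reduce to a base case of size 1. The algorithm makes 2 recursive calls at each level.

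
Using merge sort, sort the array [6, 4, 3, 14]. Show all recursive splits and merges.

Merge sort trace:

Split: [6, 4, 3, 14] -> [6, 4] and [3, 14]
  Split: [6, 4] -> [6] and [4]
  Merge: [6] + [4] -> [4, 6]
  Split: [3, 14] -> [3] and [14]
  Merge: [3] + [14] -> [3, 14]
Merge: [4, 6] + [3, 14] -> [3, 4, 6, 14]

Final sorted array: [3, 4, 6, 14]

The merge sort proceeds by recursively splitting the array and merging sorted halves.
After all merges, the sorted array is [3, 4, 6, 14].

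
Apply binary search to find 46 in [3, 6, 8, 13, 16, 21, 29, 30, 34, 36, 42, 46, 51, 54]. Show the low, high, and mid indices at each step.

Binary search for 46 in [3, 6, 8, 13, 16, 21, 29, 30, 34, 36, 42, 46, 51, 54]:

lo=0, hi=13, mid=6, arr[mid]=29 -> 29 < 46, search right half
lo=7, hi=13, mid=10, arr[mid]=42 -> 42 < 46, search right half
lo=11, hi=13, mid=12, arr[mid]=51 -> 51 > 46, search left half
lo=11, hi=11, mid=11, arr[mid]=46 -> Found target at index 11!

Binary search finds 46 at index 11 after 4 comparisons. The search repeatedly halves the search space by comparing with the middle element.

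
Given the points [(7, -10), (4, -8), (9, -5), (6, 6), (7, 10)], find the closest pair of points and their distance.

Computing all pairwise distances among 5 points:

d((7, -10), (4, -8)) = 3.6056 <-- minimum
d((7, -10), (9, -5)) = 5.3852
d((7, -10), (6, 6)) = 16.0312
d((7, -10), (7, 10)) = 20.0
d((4, -8), (9, -5)) = 5.831
d((4, -8), (6, 6)) = 14.1421
d((4, -8), (7, 10)) = 18.2483
d((9, -5), (6, 6)) = 11.4018
d((9, -5), (7, 10)) = 15.1327
d((6, 6), (7, 10)) = 4.1231

Closest pair: (7, -10) and (4, -8) with distance 3.6056

The closest pair is (7, -10) and (4, -8) with Euclidean distance 3.6056. For 5 points, brute-force pairwise comparison is shown above. For large n, the divide-and-conquer algorithm (sort by x, recurse on halves, check the dividing strip) achieves O(n log n).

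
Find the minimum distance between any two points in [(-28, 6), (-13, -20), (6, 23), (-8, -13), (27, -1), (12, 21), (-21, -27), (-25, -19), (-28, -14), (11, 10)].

Computing all pairwise distances among 10 points:

d((-28, 6), (-13, -20)) = 30.0167
d((-28, 6), (6, 23)) = 38.0132
d((-28, 6), (-8, -13)) = 27.5862
d((-28, 6), (27, -1)) = 55.4437
d((-28, 6), (12, 21)) = 42.72
d((-28, 6), (-21, -27)) = 33.7343
d((-28, 6), (-25, -19)) = 25.1794
d((-28, 6), (-28, -14)) = 20.0
d((-28, 6), (11, 10)) = 39.2046
d((-13, -20), (6, 23)) = 47.0106
d((-13, -20), (-8, -13)) = 8.6023
d((-13, -20), (27, -1)) = 44.2832
d((-13, -20), (12, 21)) = 48.0208
d((-13, -20), (-21, -27)) = 10.6301
d((-13, -20), (-25, -19)) = 12.0416
d((-13, -20), (-28, -14)) = 16.1555
d((-13, -20), (11, 10)) = 38.4187
d((6, 23), (-8, -13)) = 38.6264
d((6, 23), (27, -1)) = 31.8904
d((6, 23), (12, 21)) = 6.3246
d((6, 23), (-21, -27)) = 56.8243
d((6, 23), (-25, -19)) = 52.2015
d((6, 23), (-28, -14)) = 50.2494
d((6, 23), (11, 10)) = 13.9284
d((-8, -13), (27, -1)) = 37.0
d((-8, -13), (12, 21)) = 39.4462
d((-8, -13), (-21, -27)) = 19.105
d((-8, -13), (-25, -19)) = 18.0278
d((-8, -13), (-28, -14)) = 20.025
d((-8, -13), (11, 10)) = 29.8329
d((27, -1), (12, 21)) = 26.6271
d((27, -1), (-21, -27)) = 54.5894
d((27, -1), (-25, -19)) = 55.0273
d((27, -1), (-28, -14)) = 56.5155
d((27, -1), (11, 10)) = 19.4165
d((12, 21), (-21, -27)) = 58.2495
d((12, 21), (-25, -19)) = 54.4885
d((12, 21), (-28, -14)) = 53.1507
d((12, 21), (11, 10)) = 11.0454
d((-21, -27), (-25, -19)) = 8.9443
d((-21, -27), (-28, -14)) = 14.7648
d((-21, -27), (11, 10)) = 48.9183
d((-25, -19), (-28, -14)) = 5.831 <-- minimum
d((-25, -19), (11, 10)) = 46.2277
d((-28, -14), (11, 10)) = 45.793

Closest pair: (-25, -19) and (-28, -14) with distance 5.831

The closest pair is (-25, -19) and (-28, -14) with Euclidean distance 5.831. For 10 points, brute-force pairwise comparison is shown above. For large n, the divide-and-conquer algorithm (sort by x, recurse on halves, check the dividing strip) achieves O(n log n).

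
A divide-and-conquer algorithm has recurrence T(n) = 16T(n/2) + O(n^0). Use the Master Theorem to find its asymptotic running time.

Master Theorem for T(n) = 16T(n/2) + O(n^0):

a = 16, b = 2, c = 0
log_b(a) = log_2(16) = 4.0000

Case 1: c = 0 < log_2(16) = 4.0000
T(n) = O(n^(log_2 16)) = O(n^4)

For T(n) = 16T(n/2) + O(n^0): log_2(16) = 4.0000. This is Case 1 of the Master Theorem (c < log_b(a), work dominated by leaves), giving O(n^4).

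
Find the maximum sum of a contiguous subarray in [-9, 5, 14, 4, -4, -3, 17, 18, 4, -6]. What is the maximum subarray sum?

Using Kadane's algorithm on [-9, 5, 14, 4, -4, -3, 17, 18, 4, -6]:

Scanning through the array:
Position 1 (value 5): max_ending_here = 5, max_so_far = 5
Position 2 (value 14): max_ending_here = 19, max_so_far = 19
Position 3 (value 4): max_ending_here = 23, max_so_far = 23
Position 4 (value -4): max_ending_here = 19, max_so_far = 23
Position 5 (value -3): max_ending_here = 16, max_so_far = 23
Position 6 (value 17): max_ending_here = 33, max_so_far = 33
Position 7 (value 18): max_ending_here = 51, max_so_far = 51
Position 8 (value 4): max_ending_here = 55, max_so_far = 55
Position 9 (value -6): max_ending_here = 49, max_so_far = 55

Maximum subarray: [5, 14, 4, -4, -3, 17, 18, 4]
Maximum sum: 55

The maximum subarray is [5, 14, 4, -4, -3, 17, 18, 4] with sum 55. This subarray runs from index 1 to index 8.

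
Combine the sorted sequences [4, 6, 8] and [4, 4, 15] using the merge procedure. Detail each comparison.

Merging process:

Compare 4 vs 4: take 4 from left. Merged: [4]
Compare 6 vs 4: take 4 from right. Merged: [4, 4]
Compare 6 vs 4: take 4 from right. Merged: [4, 4, 4]
Compare 6 vs 15: take 6 from left. Merged: [4, 4, 4, 6]
Compare 8 vs 15: take 8 from left. Merged: [4, 4, 4, 6, 8]
Append remaining from right: [15]. Merged: [4, 4, 4, 6, 8, 15]

Final merged array: [4, 4, 4, 6, 8, 15]
Total comparisons: 5

The merged array is [4, 4, 4, 6, 8, 15], requiring 5 comparisons. The merge step runs in O(n) time where n is the total number of elements.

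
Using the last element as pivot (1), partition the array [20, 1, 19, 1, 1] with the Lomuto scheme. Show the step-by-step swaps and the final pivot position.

Lomuto partition with pivot = 1:

Initial array: [20, 1, 19, 1, 1]

arr[0]=20 > 1: no swap
arr[1]=1 <= 1: swap with position 0, array becomes [1, 20, 19, 1, 1]
arr[2]=19 > 1: no swap
arr[3]=1 <= 1: swap with position 1, array becomes [1, 1, 19, 20, 1]

Place pivot at position 2: [1, 1, 1, 20, 19]
Pivot position: 2

After partitioning with pivot 1, the array becomes [1, 1, 1, 20, 19]. The pivot is placed at index 2. All elements to the left of the pivot are <= 1, and all elements to the right are > 1.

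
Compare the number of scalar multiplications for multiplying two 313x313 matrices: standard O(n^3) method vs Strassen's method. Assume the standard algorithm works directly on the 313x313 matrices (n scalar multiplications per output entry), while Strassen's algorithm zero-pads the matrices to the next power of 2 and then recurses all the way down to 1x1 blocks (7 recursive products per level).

Matrix multiplication for 313x313 matrices:

Strassen's algorithm requires power-of-2 dimensions. Pad 313x313 to 512x512 (next power of 2).

Standard algorithm: 313^3 = 30664297 multiplications
Strassen's algorithm: 7^(log2(512)) = 7^9 = 40353607 multiplications
Difference: 30664297 - 40353607 = -9689310 (Strassen uses MORE here due to padding overhead — for small or just-over-power-of-2 n, padding can outweigh the per-level savings)

Standard: 30664297 multiplications (313^3). Strassen: 40353607 multiplications (7^9, after padding to 512x512). Strassen reduces 8 recursive multiplications to 7 at each level.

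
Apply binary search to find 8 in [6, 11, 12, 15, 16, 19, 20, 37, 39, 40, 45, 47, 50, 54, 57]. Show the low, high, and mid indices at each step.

Binary search for 8 in [6, 11, 12, 15, 16, 19, 20, 37, 39, 40, 45, 47, 50, 54, 57]:

lo=0, hi=14, mid=7, arr[mid]=37 -> 37 > 8, search left half
lo=0, hi=6, mid=3, arr[mid]=15 -> 15 > 8, search left half
lo=0, hi=2, mid=1, arr[mid]=11 -> 11 > 8, search left half
lo=0, hi=0, mid=0, arr[mid]=6 -> 6 < 8, search right half
lo=1 > hi=0, target 8 not found

Binary search determines that 8 is not in the array after 4 comparisons. The search space was exhausted without finding the target.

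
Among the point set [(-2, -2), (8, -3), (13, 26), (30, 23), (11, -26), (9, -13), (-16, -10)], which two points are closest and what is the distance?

Computing all pairwise distances among 7 points:

d((-2, -2), (8, -3)) = 10.0499 <-- minimum
d((-2, -2), (13, 26)) = 31.7648
d((-2, -2), (30, 23)) = 40.6079
d((-2, -2), (11, -26)) = 27.2947
d((-2, -2), (9, -13)) = 15.5563
d((-2, -2), (-16, -10)) = 16.1245
d((8, -3), (13, 26)) = 29.4279
d((8, -3), (30, 23)) = 34.0588
d((8, -3), (11, -26)) = 23.1948
d((8, -3), (9, -13)) = 10.0499 <-- minimum
d((8, -3), (-16, -10)) = 25.0
d((13, 26), (30, 23)) = 17.2627
d((13, 26), (11, -26)) = 52.0384
d((13, 26), (9, -13)) = 39.2046
d((13, 26), (-16, -10)) = 46.2277
d((30, 23), (11, -26)) = 52.5547
d((30, 23), (9, -13)) = 41.6773
d((30, 23), (-16, -10)) = 56.6127
d((11, -26), (9, -13)) = 13.1529
d((11, -26), (-16, -10)) = 31.3847
d((9, -13), (-16, -10)) = 25.1794

Minimum distance: 10.0499 (tie among 2 pairs: (-2, -2) and (8, -3); (8, -3) and (9, -13))

The minimum Euclidean distance is 10.0499. There is a tie: 2 pairs achieve this minimum — (-2, -2) and (8, -3); (8, -3) and (9, -13). Any of these is a valid closest pair. For 7 points, brute-force pairwise comparison is shown above. For large n, the divide-and-conquer algorithm (sort by x, recurse on halves, check the dividing strip) achieves O(n log n).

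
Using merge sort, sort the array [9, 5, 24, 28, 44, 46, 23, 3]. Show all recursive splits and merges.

Merge sort trace:

Split: [9, 5, 24, 28, 44, 46, 23, 3] -> [9, 5, 24, 28] and [44, 46, 23, 3]
  Split: [9, 5, 24, 28] -> [9, 5] and [24, 28]
    Split: [9, 5] -> [9] and [5]
    Merge: [9] + [5] -> [5, 9]
    Split: [24, 28] -> [24] and [28]
    Merge: [24] + [28] -> [24, 28]
  Merge: [5, 9] + [24, 28] -> [5, 9, 24, 28]
  Split: [44, 46, 23, 3] -> [44, 46] and [23, 3]
    Split: [44, 46] -> [44] and [46]
    Merge: [44] + [46] -> [44, 46]
    Split: [23, 3] -> [23] and [3]
    Merge: [23] + [3] -> [3, 23]
  Merge: [44, 46] + [3, 23] -> [3, 23, 44, 46]
Merge: [5, 9, 24, 28] + [3, 23, 44, 46] -> [3, 5, 9, 23, 24, 28, 44, 46]

Final sorted array: [3, 5, 9, 23, 24, 28, 44, 46]

The merge sort proceeds by recursively splitting the array and merging sorted halves.
After all merges, the sorted array is [3, 5, 9, 23, 24, 28, 44, 46].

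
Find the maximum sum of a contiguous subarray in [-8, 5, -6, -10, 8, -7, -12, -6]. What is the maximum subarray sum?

Using Kadane's algorithm on [-8, 5, -6, -10, 8, -7, -12, -6]:

Scanning through the array:
Position 1 (value 5): max_ending_here = 5, max_so_far = 5
Position 2 (value -6): max_ending_here = -1, max_so_far = 5
Position 3 (value -10): max_ending_here = -10, max_so_far = 5
Position 4 (value 8): max_ending_here = 8, max_so_far = 8
Position 5 (value -7): max_ending_here = 1, max_so_far = 8
Position 6 (value -12): max_ending_here = -11, max_so_far = 8
Position 7 (value -6): max_ending_here = -6, max_so_far = 8

Maximum subarray: [8]
Maximum sum: 8

The maximum subarray is [8] with sum 8. This subarray runs from index 4 to index 4.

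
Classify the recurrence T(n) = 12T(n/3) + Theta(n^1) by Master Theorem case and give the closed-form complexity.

Master Theorem for T(n) = 12T(n/3) + O(n^1):

a = 12, b = 3, c = 1
log_b(a) = log_3(12) = 2.2619

Case 1: c = 1 < log_3(12) = 2.2619
T(n) = O(n^(log_3 12))

For T(n) = 12T(n/3) + O(n^1): log_3(12) = 2.2619. This is Case 1 of the Master Theorem (c < log_b(a), work dominated by leaves), giving O(n^(log_3 12)).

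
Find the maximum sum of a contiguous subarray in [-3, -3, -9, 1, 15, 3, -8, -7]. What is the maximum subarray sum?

Using Kadane's algorithm on [-3, -3, -9, 1, 15, 3, -8, -7]:

Scanning through the array:
Position 1 (value -3): max_ending_here = -3, max_so_far = -3
Position 2 (value -9): max_ending_here = -9, max_so_far = -3
Position 3 (value 1): max_ending_here = 1, max_so_far = 1
Position 4 (value 15): max_ending_here = 16, max_so_far = 16
Position 5 (value 3): max_ending_here = 19, max_so_far = 19
Position 6 (value -8): max_ending_here = 11, max_so_far = 19
Position 7 (value -7): max_ending_here = 4, max_so_far = 19

Maximum subarray: [1, 15, 3]
Maximum sum: 19

The maximum subarray is [1, 15, 3] with sum 19. This subarray runs from index 3 to index 5.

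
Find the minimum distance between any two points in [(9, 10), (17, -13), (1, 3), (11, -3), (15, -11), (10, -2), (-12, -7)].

Computing all pairwise distances among 7 points:

d((9, 10), (17, -13)) = 24.3516
d((9, 10), (1, 3)) = 10.6301
d((9, 10), (11, -3)) = 13.1529
d((9, 10), (15, -11)) = 21.8403
d((9, 10), (10, -2)) = 12.0416
d((9, 10), (-12, -7)) = 27.0185
d((17, -13), (1, 3)) = 22.6274
d((17, -13), (11, -3)) = 11.6619
d((17, -13), (15, -11)) = 2.8284
d((17, -13), (10, -2)) = 13.0384
d((17, -13), (-12, -7)) = 29.6142
d((1, 3), (11, -3)) = 11.6619
d((1, 3), (15, -11)) = 19.799
d((1, 3), (10, -2)) = 10.2956
d((1, 3), (-12, -7)) = 16.4012
d((11, -3), (15, -11)) = 8.9443
d((11, -3), (10, -2)) = 1.4142 <-- minimum
d((11, -3), (-12, -7)) = 23.3452
d((15, -11), (10, -2)) = 10.2956
d((15, -11), (-12, -7)) = 27.2947
d((10, -2), (-12, -7)) = 22.561

Closest pair: (11, -3) and (10, -2) with distance 1.4142

The closest pair is (11, -3) and (10, -2) with Euclidean distance 1.4142. For 7 points, brute-force pairwise comparison is shown above. For large n, the divide-and-conquer algorithm (sort by x, recurse on halves, check the dividing strip) achieves O(n log n).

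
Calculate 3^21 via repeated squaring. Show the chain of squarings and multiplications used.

Computing 3^21 by squaring (build up from 3^1; each line after the first costs one multiplication):

3^1 = 3
3^2 = (3^1)^2 = 3^2 = 9
3^4 = (3^2)^2 = 9^2 = 81
3^5 = 3 * 3^4 = 3 * 81 = 243
3^10 = (3^5)^2 = 243^2 = 59049
3^20 = (3^10)^2 = 59049^2 = 3486784401
3^21 = 3 * 3^20 = 3 * 3486784401 = 10460353203

Result: 10460353203
Multiplications needed: 6 (6 lines after 3^1)

3^21 = 10460353203. Using exponentiation by squaring, this requires 6 multiplications. The key idea: if the exponent is even, square the half-power; if odd, multiply by the base once.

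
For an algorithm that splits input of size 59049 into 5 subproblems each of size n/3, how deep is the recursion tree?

For divide and conquer with division factor 3:

Problem sizes at each level:
Level 0: 59049
Level 1: 19683
Level 2: 6561
Level 3: 2187
Level 4: 729
Level 5: 243
Level 6: 81
Level 7: 27
Level 8: 9
Level 9: 3
Level 10: 1

The root is level 0 and the size-1 base case is level 10 (the tree spans levels 0 through 10, i.e. 11 levels counting the root), so the depth is the number of divisions: log_3(59049) = 10

The recursion tree depth is log_3(59049) = 10. At each level, the problem size is divided by 3, so it takes 10 divisions to reduce to a base case of size 1. The algorithm makes 5 recursive calls at each level.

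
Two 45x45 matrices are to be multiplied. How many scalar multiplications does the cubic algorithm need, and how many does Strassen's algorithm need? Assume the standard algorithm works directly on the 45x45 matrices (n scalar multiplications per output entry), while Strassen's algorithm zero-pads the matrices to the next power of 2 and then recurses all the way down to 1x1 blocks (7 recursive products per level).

Matrix multiplication for 45x45 matrices:

Strassen's algorithm requires power-of-2 dimensions. Pad 45x45 to 64x64 (next power of 2).

Standard algorithm: 45^3 = 91125 multiplications
Strassen's algorithm: 7^(log2(64)) = 7^6 = 117649 multiplications
Difference: 91125 - 117649 = -26524 (Strassen uses MORE here due to padding overhead — for small or just-over-power-of-2 n, padding can outweigh the per-level savings)

Standard: 91125 multiplications (45^3). Strassen: 117649 multiplications (7^6, after padding to 64x64). Strassen reduces 8 recursive multiplications to 7 at each level.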